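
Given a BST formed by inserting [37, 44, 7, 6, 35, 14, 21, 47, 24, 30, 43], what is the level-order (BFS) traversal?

Tree insertion order: [37, 44, 7, 6, 35, 14, 21, 47, 24, 30, 43]
Tree (level-order array): [37, 7, 44, 6, 35, 43, 47, None, None, 14, None, None, None, None, None, None, 21, None, 24, None, 30]
BFS from the root, enqueuing left then right child of each popped node:
  queue [37] -> pop 37, enqueue [7, 44], visited so far: [37]
  queue [7, 44] -> pop 7, enqueue [6, 35], visited so far: [37, 7]
  queue [44, 6, 35] -> pop 44, enqueue [43, 47], visited so far: [37, 7, 44]
  queue [6, 35, 43, 47] -> pop 6, enqueue [none], visited so far: [37, 7, 44, 6]
  queue [35, 43, 47] -> pop 35, enqueue [14], visited so far: [37, 7, 44, 6, 35]
  queue [43, 47, 14] -> pop 43, enqueue [none], visited so far: [37, 7, 44, 6, 35, 43]
  queue [47, 14] -> pop 47, enqueue [none], visited so far: [37, 7, 44, 6, 35, 43, 47]
  queue [14] -> pop 14, enqueue [21], visited so far: [37, 7, 44, 6, 35, 43, 47, 14]
  queue [21] -> pop 21, enqueue [24], visited so far: [37, 7, 44, 6, 35, 43, 47, 14, 21]
  queue [24] -> pop 24, enqueue [30], visited so far: [37, 7, 44, 6, 35, 43, 47, 14, 21, 24]
  queue [30] -> pop 30, enqueue [none], visited so far: [37, 7, 44, 6, 35, 43, 47, 14, 21, 24, 30]
Result: [37, 7, 44, 6, 35, 43, 47, 14, 21, 24, 30]


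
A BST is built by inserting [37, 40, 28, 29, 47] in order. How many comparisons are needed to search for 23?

Search path for 23: 37 -> 28
Found: False
Comparisons: 2


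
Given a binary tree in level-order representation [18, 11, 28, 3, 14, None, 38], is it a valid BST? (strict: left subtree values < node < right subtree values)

Level-order array: [18, 11, 28, 3, 14, None, 38]
Validate using subtree bounds (lo, hi): at each node, require lo < value < hi,
then recurse left with hi=value and right with lo=value.
Preorder trace (stopping at first violation):
  at node 18 with bounds (-inf, +inf): OK
  at node 11 with bounds (-inf, 18): OK
  at node 3 with bounds (-inf, 11): OK
  at node 14 with bounds (11, 18): OK
  at node 28 with bounds (18, +inf): OK
  at node 38 with bounds (28, +inf): OK
No violation found at any node.
Result: Valid BST


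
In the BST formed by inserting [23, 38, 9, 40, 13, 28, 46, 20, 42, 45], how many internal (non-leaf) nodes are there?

Tree built from: [23, 38, 9, 40, 13, 28, 46, 20, 42, 45]
Tree (level-order array): [23, 9, 38, None, 13, 28, 40, None, 20, None, None, None, 46, None, None, 42, None, None, 45]
Rule: An internal node has at least one child.
Per-node child counts:
  node 23: 2 child(ren)
  node 9: 1 child(ren)
  node 13: 1 child(ren)
  node 20: 0 child(ren)
  node 38: 2 child(ren)
  node 28: 0 child(ren)
  node 40: 1 child(ren)
  node 46: 1 child(ren)
  node 42: 1 child(ren)
  node 45: 0 child(ren)
Matching nodes: [23, 9, 13, 38, 40, 46, 42]
Count of internal (non-leaf) nodes: 7


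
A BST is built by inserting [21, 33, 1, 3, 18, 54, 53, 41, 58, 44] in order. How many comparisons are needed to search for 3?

Search path for 3: 21 -> 1 -> 3
Found: True
Comparisons: 3


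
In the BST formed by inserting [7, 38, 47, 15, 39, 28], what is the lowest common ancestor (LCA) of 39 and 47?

Tree insertion order: [7, 38, 47, 15, 39, 28]
Tree (level-order array): [7, None, 38, 15, 47, None, 28, 39]
In a BST, the LCA of p=39, q=47 is the first node v on the
root-to-leaf path with p <= v <= q (go left if both < v, right if both > v).
Walk from root:
  at 7: both 39 and 47 > 7, go right
  at 38: both 39 and 47 > 38, go right
  at 47: 39 <= 47 <= 47, this is the LCA
LCA = 47


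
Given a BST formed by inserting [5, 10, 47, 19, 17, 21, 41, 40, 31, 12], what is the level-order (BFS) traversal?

Tree insertion order: [5, 10, 47, 19, 17, 21, 41, 40, 31, 12]
Tree (level-order array): [5, None, 10, None, 47, 19, None, 17, 21, 12, None, None, 41, None, None, 40, None, 31]
BFS from the root, enqueuing left then right child of each popped node:
  queue [5] -> pop 5, enqueue [10], visited so far: [5]
  queue [10] -> pop 10, enqueue [47], visited so far: [5, 10]
  queue [47] -> pop 47, enqueue [19], visited so far: [5, 10, 47]
  queue [19] -> pop 19, enqueue [17, 21], visited so far: [5, 10, 47, 19]
  queue [17, 21] -> pop 17, enqueue [12], visited so far: [5, 10, 47, 19, 17]
  queue [21, 12] -> pop 21, enqueue [41], visited so far: [5, 10, 47, 19, 17, 21]
  queue [12, 41] -> pop 12, enqueue [none], visited so far: [5, 10, 47, 19, 17, 21, 12]
  queue [41] -> pop 41, enqueue [40], visited so far: [5, 10, 47, 19, 17, 21, 12, 41]
  queue [40] -> pop 40, enqueue [31], visited so far: [5, 10, 47, 19, 17, 21, 12, 41, 40]
  queue [31] -> pop 31, enqueue [none], visited so far: [5, 10, 47, 19, 17, 21, 12, 41, 40, 31]
Result: [5, 10, 47, 19, 17, 21, 12, 41, 40, 31]


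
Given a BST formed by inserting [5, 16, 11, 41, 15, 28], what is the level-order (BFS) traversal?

Tree insertion order: [5, 16, 11, 41, 15, 28]
Tree (level-order array): [5, None, 16, 11, 41, None, 15, 28]
BFS from the root, enqueuing left then right child of each popped node:
  queue [5] -> pop 5, enqueue [16], visited so far: [5]
  queue [16] -> pop 16, enqueue [11, 41], visited so far: [5, 16]
  queue [11, 41] -> pop 11, enqueue [15], visited so far: [5, 16, 11]
  queue [41, 15] -> pop 41, enqueue [28], visited so far: [5, 16, 11, 41]
  queue [15, 28] -> pop 15, enqueue [none], visited so far: [5, 16, 11, 41, 15]
  queue [28] -> pop 28, enqueue [none], visited so far: [5, 16, 11, 41, 15, 28]
Result: [5, 16, 11, 41, 15, 28]


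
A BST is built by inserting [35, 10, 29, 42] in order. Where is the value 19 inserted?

Starting tree (level order): [35, 10, 42, None, 29]
Insertion path: 35 -> 10 -> 29
Result: insert 19 as left child of 29
Final tree (level order): [35, 10, 42, None, 29, None, None, 19]


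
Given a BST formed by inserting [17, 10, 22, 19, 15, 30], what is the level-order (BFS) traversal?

Tree insertion order: [17, 10, 22, 19, 15, 30]
Tree (level-order array): [17, 10, 22, None, 15, 19, 30]
BFS from the root, enqueuing left then right child of each popped node:
  queue [17] -> pop 17, enqueue [10, 22], visited so far: [17]
  queue [10, 22] -> pop 10, enqueue [15], visited so far: [17, 10]
  queue [22, 15] -> pop 22, enqueue [19, 30], visited so far: [17, 10, 22]
  queue [15, 19, 30] -> pop 15, enqueue [none], visited so far: [17, 10, 22, 15]
  queue [19, 30] -> pop 19, enqueue [none], visited so far: [17, 10, 22, 15, 19]
  queue [30] -> pop 30, enqueue [none], visited so far: [17, 10, 22, 15, 19, 30]
Result: [17, 10, 22, 15, 19, 30]


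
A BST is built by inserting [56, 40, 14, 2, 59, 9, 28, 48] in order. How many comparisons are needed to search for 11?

Search path for 11: 56 -> 40 -> 14 -> 2 -> 9
Found: False
Comparisons: 5


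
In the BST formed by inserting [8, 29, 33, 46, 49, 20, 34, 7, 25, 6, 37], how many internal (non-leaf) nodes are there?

Tree built from: [8, 29, 33, 46, 49, 20, 34, 7, 25, 6, 37]
Tree (level-order array): [8, 7, 29, 6, None, 20, 33, None, None, None, 25, None, 46, None, None, 34, 49, None, 37]
Rule: An internal node has at least one child.
Per-node child counts:
  node 8: 2 child(ren)
  node 7: 1 child(ren)
  node 6: 0 child(ren)
  node 29: 2 child(ren)
  node 20: 1 child(ren)
  node 25: 0 child(ren)
  node 33: 1 child(ren)
  node 46: 2 child(ren)
  node 34: 1 child(ren)
  node 37: 0 child(ren)
  node 49: 0 child(ren)
Matching nodes: [8, 7, 29, 20, 33, 46, 34]
Count of internal (non-leaf) nodes: 7


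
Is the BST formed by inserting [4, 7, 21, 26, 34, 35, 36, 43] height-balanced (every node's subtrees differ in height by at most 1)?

Tree (level-order array): [4, None, 7, None, 21, None, 26, None, 34, None, 35, None, 36, None, 43]
Definition: a tree is height-balanced if, at every node, |h(left) - h(right)| <= 1 (empty subtree has height -1).
Bottom-up per-node check:
  node 43: h_left=-1, h_right=-1, diff=0 [OK], height=0
  node 36: h_left=-1, h_right=0, diff=1 [OK], height=1
  node 35: h_left=-1, h_right=1, diff=2 [FAIL (|-1-1|=2 > 1)], height=2
  node 34: h_left=-1, h_right=2, diff=3 [FAIL (|-1-2|=3 > 1)], height=3
  node 26: h_left=-1, h_right=3, diff=4 [FAIL (|-1-3|=4 > 1)], height=4
  node 21: h_left=-1, h_right=4, diff=5 [FAIL (|-1-4|=5 > 1)], height=5
  node 7: h_left=-1, h_right=5, diff=6 [FAIL (|-1-5|=6 > 1)], height=6
  node 4: h_left=-1, h_right=6, diff=7 [FAIL (|-1-6|=7 > 1)], height=7
Node 35 violates the condition: |-1 - 1| = 2 > 1.
Result: Not balanced


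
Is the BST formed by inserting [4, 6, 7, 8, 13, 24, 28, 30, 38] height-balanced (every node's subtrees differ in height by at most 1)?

Tree (level-order array): [4, None, 6, None, 7, None, 8, None, 13, None, 24, None, 28, None, 30, None, 38]
Definition: a tree is height-balanced if, at every node, |h(left) - h(right)| <= 1 (empty subtree has height -1).
Bottom-up per-node check:
  node 38: h_left=-1, h_right=-1, diff=0 [OK], height=0
  node 30: h_left=-1, h_right=0, diff=1 [OK], height=1
  node 28: h_left=-1, h_right=1, diff=2 [FAIL (|-1-1|=2 > 1)], height=2
  node 24: h_left=-1, h_right=2, diff=3 [FAIL (|-1-2|=3 > 1)], height=3
  node 13: h_left=-1, h_right=3, diff=4 [FAIL (|-1-3|=4 > 1)], height=4
  node 8: h_left=-1, h_right=4, diff=5 [FAIL (|-1-4|=5 > 1)], height=5
  node 7: h_left=-1, h_right=5, diff=6 [FAIL (|-1-5|=6 > 1)], height=6
  node 6: h_left=-1, h_right=6, diff=7 [FAIL (|-1-6|=7 > 1)], height=7
  node 4: h_left=-1, h_right=7, diff=8 [FAIL (|-1-7|=8 > 1)], height=8
Node 28 violates the condition: |-1 - 1| = 2 > 1.
Result: Not balanced


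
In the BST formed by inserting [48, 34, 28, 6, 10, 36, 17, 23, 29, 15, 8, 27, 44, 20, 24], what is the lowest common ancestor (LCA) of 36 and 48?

Tree insertion order: [48, 34, 28, 6, 10, 36, 17, 23, 29, 15, 8, 27, 44, 20, 24]
Tree (level-order array): [48, 34, None, 28, 36, 6, 29, None, 44, None, 10, None, None, None, None, 8, 17, None, None, 15, 23, None, None, 20, 27, None, None, 24]
In a BST, the LCA of p=36, q=48 is the first node v on the
root-to-leaf path with p <= v <= q (go left if both < v, right if both > v).
Walk from root:
  at 48: 36 <= 48 <= 48, this is the LCA
LCA = 48


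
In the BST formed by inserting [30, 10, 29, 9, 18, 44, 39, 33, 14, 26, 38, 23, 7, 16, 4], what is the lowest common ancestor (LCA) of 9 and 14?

Tree insertion order: [30, 10, 29, 9, 18, 44, 39, 33, 14, 26, 38, 23, 7, 16, 4]
Tree (level-order array): [30, 10, 44, 9, 29, 39, None, 7, None, 18, None, 33, None, 4, None, 14, 26, None, 38, None, None, None, 16, 23]
In a BST, the LCA of p=9, q=14 is the first node v on the
root-to-leaf path with p <= v <= q (go left if both < v, right if both > v).
Walk from root:
  at 30: both 9 and 14 < 30, go left
  at 10: 9 <= 10 <= 14, this is the LCA
LCA = 10


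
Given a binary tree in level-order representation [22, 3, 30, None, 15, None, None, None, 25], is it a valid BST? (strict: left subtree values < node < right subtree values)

Level-order array: [22, 3, 30, None, 15, None, None, None, 25]
Validate using subtree bounds (lo, hi): at each node, require lo < value < hi,
then recurse left with hi=value and right with lo=value.
Preorder trace (stopping at first violation):
  at node 22 with bounds (-inf, +inf): OK
  at node 3 with bounds (-inf, 22): OK
  at node 15 with bounds (3, 22): OK
  at node 25 with bounds (15, 22): VIOLATION
Node 25 violates its bound: not (15 < 25 < 22).
Result: Not a valid BST


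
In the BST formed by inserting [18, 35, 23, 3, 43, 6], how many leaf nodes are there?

Tree built from: [18, 35, 23, 3, 43, 6]
Tree (level-order array): [18, 3, 35, None, 6, 23, 43]
Rule: A leaf has 0 children.
Per-node child counts:
  node 18: 2 child(ren)
  node 3: 1 child(ren)
  node 6: 0 child(ren)
  node 35: 2 child(ren)
  node 23: 0 child(ren)
  node 43: 0 child(ren)
Matching nodes: [6, 23, 43]
Count of leaf nodes: 3


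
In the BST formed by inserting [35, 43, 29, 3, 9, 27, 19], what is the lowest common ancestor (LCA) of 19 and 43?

Tree insertion order: [35, 43, 29, 3, 9, 27, 19]
Tree (level-order array): [35, 29, 43, 3, None, None, None, None, 9, None, 27, 19]
In a BST, the LCA of p=19, q=43 is the first node v on the
root-to-leaf path with p <= v <= q (go left if both < v, right if both > v).
Walk from root:
  at 35: 19 <= 35 <= 43, this is the LCA
LCA = 35


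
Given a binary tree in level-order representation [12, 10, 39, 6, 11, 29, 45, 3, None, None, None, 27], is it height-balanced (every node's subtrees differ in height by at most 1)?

Tree (level-order array): [12, 10, 39, 6, 11, 29, 45, 3, None, None, None, 27]
Definition: a tree is height-balanced if, at every node, |h(left) - h(right)| <= 1 (empty subtree has height -1).
Bottom-up per-node check:
  node 3: h_left=-1, h_right=-1, diff=0 [OK], height=0
  node 6: h_left=0, h_right=-1, diff=1 [OK], height=1
  node 11: h_left=-1, h_right=-1, diff=0 [OK], height=0
  node 10: h_left=1, h_right=0, diff=1 [OK], height=2
  node 27: h_left=-1, h_right=-1, diff=0 [OK], height=0
  node 29: h_left=0, h_right=-1, diff=1 [OK], height=1
  node 45: h_left=-1, h_right=-1, diff=0 [OK], height=0
  node 39: h_left=1, h_right=0, diff=1 [OK], height=2
  node 12: h_left=2, h_right=2, diff=0 [OK], height=3
All nodes satisfy the balance condition.
Result: Balanced


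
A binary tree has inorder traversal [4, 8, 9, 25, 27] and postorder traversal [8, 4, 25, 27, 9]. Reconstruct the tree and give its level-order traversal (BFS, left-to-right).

Inorder:   [4, 8, 9, 25, 27]
Postorder: [8, 4, 25, 27, 9]
Algorithm: postorder visits root last, so walk postorder right-to-left;
each value is the root of the current inorder slice — split it at that
value, recurse on the right subtree first, then the left.
Recursive splits:
  root=9; inorder splits into left=[4, 8], right=[25, 27]
  root=27; inorder splits into left=[25], right=[]
  root=25; inorder splits into left=[], right=[]
  root=4; inorder splits into left=[], right=[8]
  root=8; inorder splits into left=[], right=[]
Reconstructed level-order: [9, 4, 27, 8, 25]


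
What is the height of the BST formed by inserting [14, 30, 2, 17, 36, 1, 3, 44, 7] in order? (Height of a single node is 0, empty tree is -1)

Insertion order: [14, 30, 2, 17, 36, 1, 3, 44, 7]
Tree (level-order array): [14, 2, 30, 1, 3, 17, 36, None, None, None, 7, None, None, None, 44]
Compute height bottom-up (empty subtree = -1):
  height(1) = 1 + max(-1, -1) = 0
  height(7) = 1 + max(-1, -1) = 0
  height(3) = 1 + max(-1, 0) = 1
  height(2) = 1 + max(0, 1) = 2
  height(17) = 1 + max(-1, -1) = 0
  height(44) = 1 + max(-1, -1) = 0
  height(36) = 1 + max(-1, 0) = 1
  height(30) = 1 + max(0, 1) = 2
  height(14) = 1 + max(2, 2) = 3
Height = 3


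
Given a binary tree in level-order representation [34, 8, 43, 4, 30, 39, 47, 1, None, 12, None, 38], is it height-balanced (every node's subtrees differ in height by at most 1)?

Tree (level-order array): [34, 8, 43, 4, 30, 39, 47, 1, None, 12, None, 38]
Definition: a tree is height-balanced if, at every node, |h(left) - h(right)| <= 1 (empty subtree has height -1).
Bottom-up per-node check:
  node 1: h_left=-1, h_right=-1, diff=0 [OK], height=0
  node 4: h_left=0, h_right=-1, diff=1 [OK], height=1
  node 12: h_left=-1, h_right=-1, diff=0 [OK], height=0
  node 30: h_left=0, h_right=-1, diff=1 [OK], height=1
  node 8: h_left=1, h_right=1, diff=0 [OK], height=2
  node 38: h_left=-1, h_right=-1, diff=0 [OK], height=0
  node 39: h_left=0, h_right=-1, diff=1 [OK], height=1
  node 47: h_left=-1, h_right=-1, diff=0 [OK], height=0
  node 43: h_left=1, h_right=0, diff=1 [OK], height=2
  node 34: h_left=2, h_right=2, diff=0 [OK], height=3
All nodes satisfy the balance condition.
Result: Balanced


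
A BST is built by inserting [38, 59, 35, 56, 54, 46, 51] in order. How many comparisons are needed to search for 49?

Search path for 49: 38 -> 59 -> 56 -> 54 -> 46 -> 51
Found: False
Comparisons: 6


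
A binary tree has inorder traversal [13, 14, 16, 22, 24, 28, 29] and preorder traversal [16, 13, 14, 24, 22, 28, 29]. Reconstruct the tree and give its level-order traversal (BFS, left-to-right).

Inorder:  [13, 14, 16, 22, 24, 28, 29]
Preorder: [16, 13, 14, 24, 22, 28, 29]
Algorithm: preorder visits root first, so consume preorder in order;
for each root, split the current inorder slice at that value into
left-subtree inorder and right-subtree inorder, then recurse.
Recursive splits:
  root=16; inorder splits into left=[13, 14], right=[22, 24, 28, 29]
  root=13; inorder splits into left=[], right=[14]
  root=14; inorder splits into left=[], right=[]
  root=24; inorder splits into left=[22], right=[28, 29]
  root=22; inorder splits into left=[], right=[]
  root=28; inorder splits into left=[], right=[29]
  root=29; inorder splits into left=[], right=[]
Reconstructed level-order: [16, 13, 24, 14, 22, 28, 29]


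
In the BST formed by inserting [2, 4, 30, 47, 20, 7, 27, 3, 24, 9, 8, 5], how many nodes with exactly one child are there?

Tree built from: [2, 4, 30, 47, 20, 7, 27, 3, 24, 9, 8, 5]
Tree (level-order array): [2, None, 4, 3, 30, None, None, 20, 47, 7, 27, None, None, 5, 9, 24, None, None, None, 8]
Rule: These are nodes with exactly 1 non-null child.
Per-node child counts:
  node 2: 1 child(ren)
  node 4: 2 child(ren)
  node 3: 0 child(ren)
  node 30: 2 child(ren)
  node 20: 2 child(ren)
  node 7: 2 child(ren)
  node 5: 0 child(ren)
  node 9: 1 child(ren)
  node 8: 0 child(ren)
  node 27: 1 child(ren)
  node 24: 0 child(ren)
  node 47: 0 child(ren)
Matching nodes: [2, 9, 27]
Count of nodes with exactly one child: 3


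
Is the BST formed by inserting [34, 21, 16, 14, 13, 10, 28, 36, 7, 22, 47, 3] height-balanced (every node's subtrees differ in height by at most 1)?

Tree (level-order array): [34, 21, 36, 16, 28, None, 47, 14, None, 22, None, None, None, 13, None, None, None, 10, None, 7, None, 3]
Definition: a tree is height-balanced if, at every node, |h(left) - h(right)| <= 1 (empty subtree has height -1).
Bottom-up per-node check:
  node 3: h_left=-1, h_right=-1, diff=0 [OK], height=0
  node 7: h_left=0, h_right=-1, diff=1 [OK], height=1
  node 10: h_left=1, h_right=-1, diff=2 [FAIL (|1--1|=2 > 1)], height=2
  node 13: h_left=2, h_right=-1, diff=3 [FAIL (|2--1|=3 > 1)], height=3
  node 14: h_left=3, h_right=-1, diff=4 [FAIL (|3--1|=4 > 1)], height=4
  node 16: h_left=4, h_right=-1, diff=5 [FAIL (|4--1|=5 > 1)], height=5
  node 22: h_left=-1, h_right=-1, diff=0 [OK], height=0
  node 28: h_left=0, h_right=-1, diff=1 [OK], height=1
  node 21: h_left=5, h_right=1, diff=4 [FAIL (|5-1|=4 > 1)], height=6
  node 47: h_left=-1, h_right=-1, diff=0 [OK], height=0
  node 36: h_left=-1, h_right=0, diff=1 [OK], height=1
  node 34: h_left=6, h_right=1, diff=5 [FAIL (|6-1|=5 > 1)], height=7
Node 10 violates the condition: |1 - -1| = 2 > 1.
Result: Not balanced


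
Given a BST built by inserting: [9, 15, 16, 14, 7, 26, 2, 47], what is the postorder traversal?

Tree insertion order: [9, 15, 16, 14, 7, 26, 2, 47]
Tree (level-order array): [9, 7, 15, 2, None, 14, 16, None, None, None, None, None, 26, None, 47]
Postorder traversal: [2, 7, 14, 47, 26, 16, 15, 9]


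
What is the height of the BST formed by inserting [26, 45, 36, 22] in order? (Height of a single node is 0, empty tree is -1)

Insertion order: [26, 45, 36, 22]
Tree (level-order array): [26, 22, 45, None, None, 36]
Compute height bottom-up (empty subtree = -1):
  height(22) = 1 + max(-1, -1) = 0
  height(36) = 1 + max(-1, -1) = 0
  height(45) = 1 + max(0, -1) = 1
  height(26) = 1 + max(0, 1) = 2
Height = 2


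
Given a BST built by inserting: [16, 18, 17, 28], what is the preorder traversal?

Tree insertion order: [16, 18, 17, 28]
Tree (level-order array): [16, None, 18, 17, 28]
Preorder traversal: [16, 18, 17, 28]


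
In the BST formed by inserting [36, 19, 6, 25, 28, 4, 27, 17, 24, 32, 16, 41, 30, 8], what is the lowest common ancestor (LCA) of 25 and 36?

Tree insertion order: [36, 19, 6, 25, 28, 4, 27, 17, 24, 32, 16, 41, 30, 8]
Tree (level-order array): [36, 19, 41, 6, 25, None, None, 4, 17, 24, 28, None, None, 16, None, None, None, 27, 32, 8, None, None, None, 30]
In a BST, the LCA of p=25, q=36 is the first node v on the
root-to-leaf path with p <= v <= q (go left if both < v, right if both > v).
Walk from root:
  at 36: 25 <= 36 <= 36, this is the LCA
LCA = 36


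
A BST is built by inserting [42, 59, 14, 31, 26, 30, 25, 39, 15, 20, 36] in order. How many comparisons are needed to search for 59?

Search path for 59: 42 -> 59
Found: True
Comparisons: 2


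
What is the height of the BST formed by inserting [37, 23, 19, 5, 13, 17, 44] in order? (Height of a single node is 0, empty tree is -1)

Insertion order: [37, 23, 19, 5, 13, 17, 44]
Tree (level-order array): [37, 23, 44, 19, None, None, None, 5, None, None, 13, None, 17]
Compute height bottom-up (empty subtree = -1):
  height(17) = 1 + max(-1, -1) = 0
  height(13) = 1 + max(-1, 0) = 1
  height(5) = 1 + max(-1, 1) = 2
  height(19) = 1 + max(2, -1) = 3
  height(23) = 1 + max(3, -1) = 4
  height(44) = 1 + max(-1, -1) = 0
  height(37) = 1 + max(4, 0) = 5
Height = 5


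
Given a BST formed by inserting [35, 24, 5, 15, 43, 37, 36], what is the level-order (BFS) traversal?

Tree insertion order: [35, 24, 5, 15, 43, 37, 36]
Tree (level-order array): [35, 24, 43, 5, None, 37, None, None, 15, 36]
BFS from the root, enqueuing left then right child of each popped node:
  queue [35] -> pop 35, enqueue [24, 43], visited so far: [35]
  queue [24, 43] -> pop 24, enqueue [5], visited so far: [35, 24]
  queue [43, 5] -> pop 43, enqueue [37], visited so far: [35, 24, 43]
  queue [5, 37] -> pop 5, enqueue [15], visited so far: [35, 24, 43, 5]
  queue [37, 15] -> pop 37, enqueue [36], visited so far: [35, 24, 43, 5, 37]
  queue [15, 36] -> pop 15, enqueue [none], visited so far: [35, 24, 43, 5, 37, 15]
  queue [36] -> pop 36, enqueue [none], visited so far: [35, 24, 43, 5, 37, 15, 36]
Result: [35, 24, 43, 5, 37, 15, 36]


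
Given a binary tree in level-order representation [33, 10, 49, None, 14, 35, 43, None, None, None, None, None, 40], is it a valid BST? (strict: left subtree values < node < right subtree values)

Level-order array: [33, 10, 49, None, 14, 35, 43, None, None, None, None, None, 40]
Validate using subtree bounds (lo, hi): at each node, require lo < value < hi,
then recurse left with hi=value and right with lo=value.
Preorder trace (stopping at first violation):
  at node 33 with bounds (-inf, +inf): OK
  at node 10 with bounds (-inf, 33): OK
  at node 14 with bounds (10, 33): OK
  at node 49 with bounds (33, +inf): OK
  at node 35 with bounds (33, 49): OK
  at node 43 with bounds (49, +inf): VIOLATION
Node 43 violates its bound: not (49 < 43 < +inf).
Result: Not a valid BST


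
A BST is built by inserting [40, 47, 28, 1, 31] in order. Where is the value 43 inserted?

Starting tree (level order): [40, 28, 47, 1, 31]
Insertion path: 40 -> 47
Result: insert 43 as left child of 47
Final tree (level order): [40, 28, 47, 1, 31, 43]


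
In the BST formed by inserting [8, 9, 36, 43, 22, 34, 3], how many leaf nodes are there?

Tree built from: [8, 9, 36, 43, 22, 34, 3]
Tree (level-order array): [8, 3, 9, None, None, None, 36, 22, 43, None, 34]
Rule: A leaf has 0 children.
Per-node child counts:
  node 8: 2 child(ren)
  node 3: 0 child(ren)
  node 9: 1 child(ren)
  node 36: 2 child(ren)
  node 22: 1 child(ren)
  node 34: 0 child(ren)
  node 43: 0 child(ren)
Matching nodes: [3, 34, 43]
Count of leaf nodes: 3


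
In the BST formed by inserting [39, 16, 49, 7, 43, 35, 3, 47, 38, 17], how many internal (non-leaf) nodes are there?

Tree built from: [39, 16, 49, 7, 43, 35, 3, 47, 38, 17]
Tree (level-order array): [39, 16, 49, 7, 35, 43, None, 3, None, 17, 38, None, 47]
Rule: An internal node has at least one child.
Per-node child counts:
  node 39: 2 child(ren)
  node 16: 2 child(ren)
  node 7: 1 child(ren)
  node 3: 0 child(ren)
  node 35: 2 child(ren)
  node 17: 0 child(ren)
  node 38: 0 child(ren)
  node 49: 1 child(ren)
  node 43: 1 child(ren)
  node 47: 0 child(ren)
Matching nodes: [39, 16, 7, 35, 49, 43]
Count of internal (non-leaf) nodes: 6


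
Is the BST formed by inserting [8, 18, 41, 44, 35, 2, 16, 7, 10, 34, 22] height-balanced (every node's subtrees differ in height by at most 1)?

Tree (level-order array): [8, 2, 18, None, 7, 16, 41, None, None, 10, None, 35, 44, None, None, 34, None, None, None, 22]
Definition: a tree is height-balanced if, at every node, |h(left) - h(right)| <= 1 (empty subtree has height -1).
Bottom-up per-node check:
  node 7: h_left=-1, h_right=-1, diff=0 [OK], height=0
  node 2: h_left=-1, h_right=0, diff=1 [OK], height=1
  node 10: h_left=-1, h_right=-1, diff=0 [OK], height=0
  node 16: h_left=0, h_right=-1, diff=1 [OK], height=1
  node 22: h_left=-1, h_right=-1, diff=0 [OK], height=0
  node 34: h_left=0, h_right=-1, diff=1 [OK], height=1
  node 35: h_left=1, h_right=-1, diff=2 [FAIL (|1--1|=2 > 1)], height=2
  node 44: h_left=-1, h_right=-1, diff=0 [OK], height=0
  node 41: h_left=2, h_right=0, diff=2 [FAIL (|2-0|=2 > 1)], height=3
  node 18: h_left=1, h_right=3, diff=2 [FAIL (|1-3|=2 > 1)], height=4
  node 8: h_left=1, h_right=4, diff=3 [FAIL (|1-4|=3 > 1)], height=5
Node 35 violates the condition: |1 - -1| = 2 > 1.
Result: Not balanced


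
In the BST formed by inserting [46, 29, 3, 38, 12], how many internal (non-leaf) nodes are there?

Tree built from: [46, 29, 3, 38, 12]
Tree (level-order array): [46, 29, None, 3, 38, None, 12]
Rule: An internal node has at least one child.
Per-node child counts:
  node 46: 1 child(ren)
  node 29: 2 child(ren)
  node 3: 1 child(ren)
  node 12: 0 child(ren)
  node 38: 0 child(ren)
Matching nodes: [46, 29, 3]
Count of internal (non-leaf) nodes: 3


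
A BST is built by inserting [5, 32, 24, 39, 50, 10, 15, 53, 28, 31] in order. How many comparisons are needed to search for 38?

Search path for 38: 5 -> 32 -> 39
Found: False
Comparisons: 3


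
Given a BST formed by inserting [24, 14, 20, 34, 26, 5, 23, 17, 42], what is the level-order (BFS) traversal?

Tree insertion order: [24, 14, 20, 34, 26, 5, 23, 17, 42]
Tree (level-order array): [24, 14, 34, 5, 20, 26, 42, None, None, 17, 23]
BFS from the root, enqueuing left then right child of each popped node:
  queue [24] -> pop 24, enqueue [14, 34], visited so far: [24]
  queue [14, 34] -> pop 14, enqueue [5, 20], visited so far: [24, 14]
  queue [34, 5, 20] -> pop 34, enqueue [26, 42], visited so far: [24, 14, 34]
  queue [5, 20, 26, 42] -> pop 5, enqueue [none], visited so far: [24, 14, 34, 5]
  queue [20, 26, 42] -> pop 20, enqueue [17, 23], visited so far: [24, 14, 34, 5, 20]
  queue [26, 42, 17, 23] -> pop 26, enqueue [none], visited so far: [24, 14, 34, 5, 20, 26]
  queue [42, 17, 23] -> pop 42, enqueue [none], visited so far: [24, 14, 34, 5, 20, 26, 42]
  queue [17, 23] -> pop 17, enqueue [none], visited so far: [24, 14, 34, 5, 20, 26, 42, 17]
  queue [23] -> pop 23, enqueue [none], visited so far: [24, 14, 34, 5, 20, 26, 42, 17, 23]
Result: [24, 14, 34, 5, 20, 26, 42, 17, 23]


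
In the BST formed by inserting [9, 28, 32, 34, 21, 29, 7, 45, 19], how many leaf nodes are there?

Tree built from: [9, 28, 32, 34, 21, 29, 7, 45, 19]
Tree (level-order array): [9, 7, 28, None, None, 21, 32, 19, None, 29, 34, None, None, None, None, None, 45]
Rule: A leaf has 0 children.
Per-node child counts:
  node 9: 2 child(ren)
  node 7: 0 child(ren)
  node 28: 2 child(ren)
  node 21: 1 child(ren)
  node 19: 0 child(ren)
  node 32: 2 child(ren)
  node 29: 0 child(ren)
  node 34: 1 child(ren)
  node 45: 0 child(ren)
Matching nodes: [7, 19, 29, 45]
Count of leaf nodes: 4


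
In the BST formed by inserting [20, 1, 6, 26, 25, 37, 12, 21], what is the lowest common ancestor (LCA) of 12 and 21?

Tree insertion order: [20, 1, 6, 26, 25, 37, 12, 21]
Tree (level-order array): [20, 1, 26, None, 6, 25, 37, None, 12, 21]
In a BST, the LCA of p=12, q=21 is the first node v on the
root-to-leaf path with p <= v <= q (go left if both < v, right if both > v).
Walk from root:
  at 20: 12 <= 20 <= 21, this is the LCA
LCA = 20


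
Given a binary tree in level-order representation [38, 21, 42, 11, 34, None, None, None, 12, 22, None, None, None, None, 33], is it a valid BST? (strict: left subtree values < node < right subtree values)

Level-order array: [38, 21, 42, 11, 34, None, None, None, 12, 22, None, None, None, None, 33]
Validate using subtree bounds (lo, hi): at each node, require lo < value < hi,
then recurse left with hi=value and right with lo=value.
Preorder trace (stopping at first violation):
  at node 38 with bounds (-inf, +inf): OK
  at node 21 with bounds (-inf, 38): OK
  at node 11 with bounds (-inf, 21): OK
  at node 12 with bounds (11, 21): OK
  at node 34 with bounds (21, 38): OK
  at node 22 with bounds (21, 34): OK
  at node 33 with bounds (22, 34): OK
  at node 42 with bounds (38, +inf): OK
No violation found at any node.
Result: Valid BST


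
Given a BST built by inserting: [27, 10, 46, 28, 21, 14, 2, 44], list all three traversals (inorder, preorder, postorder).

Tree insertion order: [27, 10, 46, 28, 21, 14, 2, 44]
Tree (level-order array): [27, 10, 46, 2, 21, 28, None, None, None, 14, None, None, 44]
Inorder (L, root, R): [2, 10, 14, 21, 27, 28, 44, 46]
Preorder (root, L, R): [27, 10, 2, 21, 14, 46, 28, 44]
Postorder (L, R, root): [2, 14, 21, 10, 44, 28, 46, 27]


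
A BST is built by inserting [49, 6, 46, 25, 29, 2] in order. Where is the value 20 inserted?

Starting tree (level order): [49, 6, None, 2, 46, None, None, 25, None, None, 29]
Insertion path: 49 -> 6 -> 46 -> 25
Result: insert 20 as left child of 25
Final tree (level order): [49, 6, None, 2, 46, None, None, 25, None, 20, 29]


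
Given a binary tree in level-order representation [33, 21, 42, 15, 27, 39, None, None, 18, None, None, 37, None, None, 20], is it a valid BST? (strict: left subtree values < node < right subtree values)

Level-order array: [33, 21, 42, 15, 27, 39, None, None, 18, None, None, 37, None, None, 20]
Validate using subtree bounds (lo, hi): at each node, require lo < value < hi,
then recurse left with hi=value and right with lo=value.
Preorder trace (stopping at first violation):
  at node 33 with bounds (-inf, +inf): OK
  at node 21 with bounds (-inf, 33): OK
  at node 15 with bounds (-inf, 21): OK
  at node 18 with bounds (15, 21): OK
  at node 20 with bounds (18, 21): OK
  at node 27 with bounds (21, 33): OK
  at node 42 with bounds (33, +inf): OK
  at node 39 with bounds (33, 42): OK
  at node 37 with bounds (33, 39): OK
No violation found at any node.
Result: Valid BST


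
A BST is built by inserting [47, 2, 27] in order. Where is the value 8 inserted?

Starting tree (level order): [47, 2, None, None, 27]
Insertion path: 47 -> 2 -> 27
Result: insert 8 as left child of 27
Final tree (level order): [47, 2, None, None, 27, 8]


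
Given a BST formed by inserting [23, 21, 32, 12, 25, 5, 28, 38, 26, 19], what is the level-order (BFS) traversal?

Tree insertion order: [23, 21, 32, 12, 25, 5, 28, 38, 26, 19]
Tree (level-order array): [23, 21, 32, 12, None, 25, 38, 5, 19, None, 28, None, None, None, None, None, None, 26]
BFS from the root, enqueuing left then right child of each popped node:
  queue [23] -> pop 23, enqueue [21, 32], visited so far: [23]
  queue [21, 32] -> pop 21, enqueue [12], visited so far: [23, 21]
  queue [32, 12] -> pop 32, enqueue [25, 38], visited so far: [23, 21, 32]
  queue [12, 25, 38] -> pop 12, enqueue [5, 19], visited so far: [23, 21, 32, 12]
  queue [25, 38, 5, 19] -> pop 25, enqueue [28], visited so far: [23, 21, 32, 12, 25]
  queue [38, 5, 19, 28] -> pop 38, enqueue [none], visited so far: [23, 21, 32, 12, 25, 38]
  queue [5, 19, 28] -> pop 5, enqueue [none], visited so far: [23, 21, 32, 12, 25, 38, 5]
  queue [19, 28] -> pop 19, enqueue [none], visited so far: [23, 21, 32, 12, 25, 38, 5, 19]
  queue [28] -> pop 28, enqueue [26], visited so far: [23, 21, 32, 12, 25, 38, 5, 19, 28]
  queue [26] -> pop 26, enqueue [none], visited so far: [23, 21, 32, 12, 25, 38, 5, 19, 28, 26]
Result: [23, 21, 32, 12, 25, 38, 5, 19, 28, 26]


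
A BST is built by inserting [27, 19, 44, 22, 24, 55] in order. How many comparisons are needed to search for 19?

Search path for 19: 27 -> 19
Found: True
Comparisons: 2


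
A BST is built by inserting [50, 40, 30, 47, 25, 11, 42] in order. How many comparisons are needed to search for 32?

Search path for 32: 50 -> 40 -> 30
Found: False
Comparisons: 3


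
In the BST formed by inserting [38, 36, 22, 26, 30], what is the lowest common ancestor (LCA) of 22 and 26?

Tree insertion order: [38, 36, 22, 26, 30]
Tree (level-order array): [38, 36, None, 22, None, None, 26, None, 30]
In a BST, the LCA of p=22, q=26 is the first node v on the
root-to-leaf path with p <= v <= q (go left if both < v, right if both > v).
Walk from root:
  at 38: both 22 and 26 < 38, go left
  at 36: both 22 and 26 < 36, go left
  at 22: 22 <= 22 <= 26, this is the LCA
LCA = 22


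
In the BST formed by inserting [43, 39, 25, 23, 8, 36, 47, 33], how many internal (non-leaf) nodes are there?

Tree built from: [43, 39, 25, 23, 8, 36, 47, 33]
Tree (level-order array): [43, 39, 47, 25, None, None, None, 23, 36, 8, None, 33]
Rule: An internal node has at least one child.
Per-node child counts:
  node 43: 2 child(ren)
  node 39: 1 child(ren)
  node 25: 2 child(ren)
  node 23: 1 child(ren)
  node 8: 0 child(ren)
  node 36: 1 child(ren)
  node 33: 0 child(ren)
  node 47: 0 child(ren)
Matching nodes: [43, 39, 25, 23, 36]
Count of internal (non-leaf) nodes: 5


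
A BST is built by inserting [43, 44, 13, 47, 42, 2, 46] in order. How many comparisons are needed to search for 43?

Search path for 43: 43
Found: True
Comparisons: 1


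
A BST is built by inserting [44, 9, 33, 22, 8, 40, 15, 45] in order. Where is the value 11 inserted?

Starting tree (level order): [44, 9, 45, 8, 33, None, None, None, None, 22, 40, 15]
Insertion path: 44 -> 9 -> 33 -> 22 -> 15
Result: insert 11 as left child of 15
Final tree (level order): [44, 9, 45, 8, 33, None, None, None, None, 22, 40, 15, None, None, None, 11]


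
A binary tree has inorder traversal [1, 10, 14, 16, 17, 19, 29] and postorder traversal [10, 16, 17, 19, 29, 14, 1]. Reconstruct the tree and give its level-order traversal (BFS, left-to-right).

Inorder:   [1, 10, 14, 16, 17, 19, 29]
Postorder: [10, 16, 17, 19, 29, 14, 1]
Algorithm: postorder visits root last, so walk postorder right-to-left;
each value is the root of the current inorder slice — split it at that
value, recurse on the right subtree first, then the left.
Recursive splits:
  root=1; inorder splits into left=[], right=[10, 14, 16, 17, 19, 29]
  root=14; inorder splits into left=[10], right=[16, 17, 19, 29]
  root=29; inorder splits into left=[16, 17, 19], right=[]
  root=19; inorder splits into left=[16, 17], right=[]
  root=17; inorder splits into left=[16], right=[]
  root=16; inorder splits into left=[], right=[]
  root=10; inorder splits into left=[], right=[]
Reconstructed level-order: [1, 14, 10, 29, 19, 17, 16]


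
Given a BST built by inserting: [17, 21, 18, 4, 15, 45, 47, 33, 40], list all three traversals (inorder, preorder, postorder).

Tree insertion order: [17, 21, 18, 4, 15, 45, 47, 33, 40]
Tree (level-order array): [17, 4, 21, None, 15, 18, 45, None, None, None, None, 33, 47, None, 40]
Inorder (L, root, R): [4, 15, 17, 18, 21, 33, 40, 45, 47]
Preorder (root, L, R): [17, 4, 15, 21, 18, 45, 33, 40, 47]
Postorder (L, R, root): [15, 4, 18, 40, 33, 47, 45, 21, 17]


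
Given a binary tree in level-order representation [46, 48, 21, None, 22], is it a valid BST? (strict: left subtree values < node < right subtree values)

Level-order array: [46, 48, 21, None, 22]
Validate using subtree bounds (lo, hi): at each node, require lo < value < hi,
then recurse left with hi=value and right with lo=value.
Preorder trace (stopping at first violation):
  at node 46 with bounds (-inf, +inf): OK
  at node 48 with bounds (-inf, 46): VIOLATION
Node 48 violates its bound: not (-inf < 48 < 46).
Result: Not a valid BST


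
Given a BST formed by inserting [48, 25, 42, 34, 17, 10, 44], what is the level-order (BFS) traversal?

Tree insertion order: [48, 25, 42, 34, 17, 10, 44]
Tree (level-order array): [48, 25, None, 17, 42, 10, None, 34, 44]
BFS from the root, enqueuing left then right child of each popped node:
  queue [48] -> pop 48, enqueue [25], visited so far: [48]
  queue [25] -> pop 25, enqueue [17, 42], visited so far: [48, 25]
  queue [17, 42] -> pop 17, enqueue [10], visited so far: [48, 25, 17]
  queue [42, 10] -> pop 42, enqueue [34, 44], visited so far: [48, 25, 17, 42]
  queue [10, 34, 44] -> pop 10, enqueue [none], visited so far: [48, 25, 17, 42, 10]
  queue [34, 44] -> pop 34, enqueue [none], visited so far: [48, 25, 17, 42, 10, 34]
  queue [44] -> pop 44, enqueue [none], visited so far: [48, 25, 17, 42, 10, 34, 44]
Result: [48, 25, 17, 42, 10, 34, 44]


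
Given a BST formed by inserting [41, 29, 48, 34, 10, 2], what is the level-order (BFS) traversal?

Tree insertion order: [41, 29, 48, 34, 10, 2]
Tree (level-order array): [41, 29, 48, 10, 34, None, None, 2]
BFS from the root, enqueuing left then right child of each popped node:
  queue [41] -> pop 41, enqueue [29, 48], visited so far: [41]
  queue [29, 48] -> pop 29, enqueue [10, 34], visited so far: [41, 29]
  queue [48, 10, 34] -> pop 48, enqueue [none], visited so far: [41, 29, 48]
  queue [10, 34] -> pop 10, enqueue [2], visited so far: [41, 29, 48, 10]
  queue [34, 2] -> pop 34, enqueue [none], visited so far: [41, 29, 48, 10, 34]
  queue [2] -> pop 2, enqueue [none], visited so far: [41, 29, 48, 10, 34, 2]
Result: [41, 29, 48, 10, 34, 2]


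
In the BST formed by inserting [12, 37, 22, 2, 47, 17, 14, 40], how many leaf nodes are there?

Tree built from: [12, 37, 22, 2, 47, 17, 14, 40]
Tree (level-order array): [12, 2, 37, None, None, 22, 47, 17, None, 40, None, 14]
Rule: A leaf has 0 children.
Per-node child counts:
  node 12: 2 child(ren)
  node 2: 0 child(ren)
  node 37: 2 child(ren)
  node 22: 1 child(ren)
  node 17: 1 child(ren)
  node 14: 0 child(ren)
  node 47: 1 child(ren)
  node 40: 0 child(ren)
Matching nodes: [2, 14, 40]
Count of leaf nodes: 3


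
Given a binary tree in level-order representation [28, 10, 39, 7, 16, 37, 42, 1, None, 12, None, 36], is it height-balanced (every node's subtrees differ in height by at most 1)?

Tree (level-order array): [28, 10, 39, 7, 16, 37, 42, 1, None, 12, None, 36]
Definition: a tree is height-balanced if, at every node, |h(left) - h(right)| <= 1 (empty subtree has height -1).
Bottom-up per-node check:
  node 1: h_left=-1, h_right=-1, diff=0 [OK], height=0
  node 7: h_left=0, h_right=-1, diff=1 [OK], height=1
  node 12: h_left=-1, h_right=-1, diff=0 [OK], height=0
  node 16: h_left=0, h_right=-1, diff=1 [OK], height=1
  node 10: h_left=1, h_right=1, diff=0 [OK], height=2
  node 36: h_left=-1, h_right=-1, diff=0 [OK], height=0
  node 37: h_left=0, h_right=-1, diff=1 [OK], height=1
  node 42: h_left=-1, h_right=-1, diff=0 [OK], height=0
  node 39: h_left=1, h_right=0, diff=1 [OK], height=2
  node 28: h_left=2, h_right=2, diff=0 [OK], height=3
All nodes satisfy the balance condition.
Result: Balanced


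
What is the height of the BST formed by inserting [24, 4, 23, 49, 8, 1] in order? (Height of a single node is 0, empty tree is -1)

Insertion order: [24, 4, 23, 49, 8, 1]
Tree (level-order array): [24, 4, 49, 1, 23, None, None, None, None, 8]
Compute height bottom-up (empty subtree = -1):
  height(1) = 1 + max(-1, -1) = 0
  height(8) = 1 + max(-1, -1) = 0
  height(23) = 1 + max(0, -1) = 1
  height(4) = 1 + max(0, 1) = 2
  height(49) = 1 + max(-1, -1) = 0
  height(24) = 1 + max(2, 0) = 3
Height = 3


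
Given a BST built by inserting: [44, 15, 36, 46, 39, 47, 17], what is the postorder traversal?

Tree insertion order: [44, 15, 36, 46, 39, 47, 17]
Tree (level-order array): [44, 15, 46, None, 36, None, 47, 17, 39]
Postorder traversal: [17, 39, 36, 15, 47, 46, 44]


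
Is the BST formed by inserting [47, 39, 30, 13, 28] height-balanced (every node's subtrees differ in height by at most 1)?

Tree (level-order array): [47, 39, None, 30, None, 13, None, None, 28]
Definition: a tree is height-balanced if, at every node, |h(left) - h(right)| <= 1 (empty subtree has height -1).
Bottom-up per-node check:
  node 28: h_left=-1, h_right=-1, diff=0 [OK], height=0
  node 13: h_left=-1, h_right=0, diff=1 [OK], height=1
  node 30: h_left=1, h_right=-1, diff=2 [FAIL (|1--1|=2 > 1)], height=2
  node 39: h_left=2, h_right=-1, diff=3 [FAIL (|2--1|=3 > 1)], height=3
  node 47: h_left=3, h_right=-1, diff=4 [FAIL (|3--1|=4 > 1)], height=4
Node 30 violates the condition: |1 - -1| = 2 > 1.
Result: Not balanced
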